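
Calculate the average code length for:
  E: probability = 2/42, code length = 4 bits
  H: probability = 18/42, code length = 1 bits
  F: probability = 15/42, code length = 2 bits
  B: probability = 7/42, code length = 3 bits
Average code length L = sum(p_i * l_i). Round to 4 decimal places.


Weighted contributions p_i * l_i:
  E: (2/42) * 4 = 8/42
  H: (18/42) * 1 = 18/42
  F: (15/42) * 2 = 30/42
  B: (7/42) * 3 = 21/42
Sum = (8 + 18 + 30 + 21)/42 = 77/42

L = 77/42 = 1.8333 bits/symbol


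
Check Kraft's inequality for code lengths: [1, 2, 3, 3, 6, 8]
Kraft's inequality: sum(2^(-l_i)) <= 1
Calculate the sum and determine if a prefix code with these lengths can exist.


Sum = 2^(-1) + 2^(-2) + 2^(-3) + 2^(-3) + 2^(-6) + 2^(-8)
    = 0.5 + 0.25 + 0.125 + 0.125 + 0.015625 + 0.00390625
    = 261/256 = 1.01953125
Since 1.01953125 > 1, Kraft's inequality is NOT satisfied.
A prefix code with these lengths CANNOT exist.

Kraft sum = 1.01953125. Not satisfied.


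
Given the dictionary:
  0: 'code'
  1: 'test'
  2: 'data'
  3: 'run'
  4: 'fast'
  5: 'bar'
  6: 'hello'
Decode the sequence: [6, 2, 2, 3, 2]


Look up each index in the dictionary:
  6 -> 'hello'
  2 -> 'data'
  2 -> 'data'
  3 -> 'run'
  2 -> 'data'

Decoded: "hello data data run data"


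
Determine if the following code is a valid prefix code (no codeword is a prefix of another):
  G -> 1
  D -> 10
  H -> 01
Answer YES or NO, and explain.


Checking each pair (does one codeword prefix another?):
  G='1' vs D='10': prefix -- VIOLATION

NO -- this is NOT a valid prefix code. G (1) is a prefix of D (10).


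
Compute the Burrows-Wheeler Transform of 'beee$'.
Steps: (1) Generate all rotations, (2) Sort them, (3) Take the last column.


Rotations (sorted):
  0: $beee -> last char: e
  1: beee$ -> last char: $
  2: e$bee -> last char: e
  3: ee$be -> last char: e
  4: eee$b -> last char: b


BWT = e$eeb


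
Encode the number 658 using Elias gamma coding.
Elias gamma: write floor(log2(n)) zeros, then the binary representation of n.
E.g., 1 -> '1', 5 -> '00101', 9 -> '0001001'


num_bits = floor(log2(658)) + 1 = 10
leading_zeros = num_bits - 1 = 9
binary(658) = 1010010010

Elias gamma(658) = '000000000' + '1010010010' = 0000000001010010010 (19 bits)


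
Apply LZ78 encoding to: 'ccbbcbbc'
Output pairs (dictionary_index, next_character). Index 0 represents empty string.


LZ78 encoding steps:
Dictionary: {0: ''}
Step 1: w='' (idx 0), next='c' -> output (0, 'c'), add 'c' as idx 1
Step 2: w='c' (idx 1), next='b' -> output (1, 'b'), add 'cb' as idx 2
Step 3: w='' (idx 0), next='b' -> output (0, 'b'), add 'b' as idx 3
Step 4: w='cb' (idx 2), next='b' -> output (2, 'b'), add 'cbb' as idx 4
Step 5: w='c' (idx 1), end of input -> output (1, '')


Encoded: [(0, 'c'), (1, 'b'), (0, 'b'), (2, 'b'), (1, '')]


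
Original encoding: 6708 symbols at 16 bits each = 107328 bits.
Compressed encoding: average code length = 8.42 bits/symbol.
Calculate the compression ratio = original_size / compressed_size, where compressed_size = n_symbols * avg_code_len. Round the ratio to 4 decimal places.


original_size = n_symbols * orig_bits = 6708 * 16 = 107328 bits
compressed_size = n_symbols * avg_code_len = 6708 * 8.42 = 56481.36 bits
ratio = original_size / compressed_size = 107328 / 56481.36 = 1.9002

Compression ratio = 1.9002


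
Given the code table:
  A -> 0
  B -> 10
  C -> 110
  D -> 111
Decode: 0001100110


Decoding:
0 -> A
0 -> A
0 -> A
110 -> C
0 -> A
110 -> C


Result: AAACAC


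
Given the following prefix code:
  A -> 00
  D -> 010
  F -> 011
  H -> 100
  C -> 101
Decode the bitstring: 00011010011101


Decoding step by step:
Bits 00 -> A
Bits 011 -> F
Bits 010 -> D
Bits 011 -> F
Bits 101 -> C


Decoded message: AFDFC


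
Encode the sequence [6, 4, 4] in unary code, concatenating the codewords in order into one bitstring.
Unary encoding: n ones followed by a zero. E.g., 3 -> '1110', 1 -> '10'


Encode each number as n ones followed by a terminating 0:
  6 -> 1111110 (7 bits)
  4 -> 11110 (5 bits)
  4 -> 11110 (5 bits)
Total length = 7 + 5 + 5 = 17 bits.

Unary([6, 4, 4]) = 11111101111011110 (17 bits)


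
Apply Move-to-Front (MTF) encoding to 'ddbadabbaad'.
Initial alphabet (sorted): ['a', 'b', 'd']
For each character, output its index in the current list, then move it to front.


MTF encoding:
'd': index 2 in ['a', 'b', 'd'] -> ['d', 'a', 'b']
'd': index 0 in ['d', 'a', 'b'] -> ['d', 'a', 'b']
'b': index 2 in ['d', 'a', 'b'] -> ['b', 'd', 'a']
'a': index 2 in ['b', 'd', 'a'] -> ['a', 'b', 'd']
'd': index 2 in ['a', 'b', 'd'] -> ['d', 'a', 'b']
'a': index 1 in ['d', 'a', 'b'] -> ['a', 'd', 'b']
'b': index 2 in ['a', 'd', 'b'] -> ['b', 'a', 'd']
'b': index 0 in ['b', 'a', 'd'] -> ['b', 'a', 'd']
'a': index 1 in ['b', 'a', 'd'] -> ['a', 'b', 'd']
'a': index 0 in ['a', 'b', 'd'] -> ['a', 'b', 'd']
'd': index 2 in ['a', 'b', 'd'] -> ['d', 'a', 'b']


Output: [2, 0, 2, 2, 2, 1, 2, 0, 1, 0, 2]


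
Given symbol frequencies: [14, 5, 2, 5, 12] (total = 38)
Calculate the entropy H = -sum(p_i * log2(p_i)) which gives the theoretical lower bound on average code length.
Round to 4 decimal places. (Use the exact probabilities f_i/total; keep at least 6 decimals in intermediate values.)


Per-symbol terms -p_i * log2(p_i) with p_i = f_i/38:
  p = 14/38 = 0.368421: log2(p) = -1.440573, -p*log2(p) = 0.530737
  p = 5/38 = 0.131579: log2(p) = -2.925999, -p*log2(p) = 0.385000
  p = 2/38 = 0.052632: log2(p) = -4.247928, -p*log2(p) = 0.223575
  p = 5/38 = 0.131579: log2(p) = -2.925999, -p*log2(p) = 0.385000
  p = 12/38 = 0.315789: log2(p) = -1.662965, -p*log2(p) = 0.525147
H = 0.530737 + 0.385000 + 0.223575 + 0.385000 + 0.525147 = 2.049459

H = 2.0495 bits/symbol


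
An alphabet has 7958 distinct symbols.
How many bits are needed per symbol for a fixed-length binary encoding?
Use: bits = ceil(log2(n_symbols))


log2(7958) = 12.9582
Bracket: 2^12 = 4096 < 7958 <= 2^13 = 8192
So ceil(log2(7958)) = 13

bits = ceil(log2(7958)) = ceil(12.9582) = 13 bits


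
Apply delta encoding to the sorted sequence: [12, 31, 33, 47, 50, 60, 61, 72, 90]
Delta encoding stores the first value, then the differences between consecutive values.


First value: 12
Deltas:
  31 - 12 = 19
  33 - 31 = 2
  47 - 33 = 14
  50 - 47 = 3
  60 - 50 = 10
  61 - 60 = 1
  72 - 61 = 11
  90 - 72 = 18


Delta encoded: [12, 19, 2, 14, 3, 10, 1, 11, 18]


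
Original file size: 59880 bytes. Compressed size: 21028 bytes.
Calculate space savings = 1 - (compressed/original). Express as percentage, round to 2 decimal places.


ratio = compressed/original = 21028/59880 = 0.351169
savings = 1 - ratio = 1 - 0.351169 = 0.648831
as a percentage: 0.648831 * 100 = 64.88%

Space savings = 1 - 21028/59880 = 64.88%


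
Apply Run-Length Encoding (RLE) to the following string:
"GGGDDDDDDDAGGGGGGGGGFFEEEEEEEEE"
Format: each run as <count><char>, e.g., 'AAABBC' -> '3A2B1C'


Scanning runs left to right:
  i=0: run of 'G' x 3 -> '3G'
  i=3: run of 'D' x 7 -> '7D'
  i=10: run of 'A' x 1 -> '1A'
  i=11: run of 'G' x 9 -> '9G'
  i=20: run of 'F' x 2 -> '2F'
  i=22: run of 'E' x 9 -> '9E'

RLE = 3G7D1A9G2F9E


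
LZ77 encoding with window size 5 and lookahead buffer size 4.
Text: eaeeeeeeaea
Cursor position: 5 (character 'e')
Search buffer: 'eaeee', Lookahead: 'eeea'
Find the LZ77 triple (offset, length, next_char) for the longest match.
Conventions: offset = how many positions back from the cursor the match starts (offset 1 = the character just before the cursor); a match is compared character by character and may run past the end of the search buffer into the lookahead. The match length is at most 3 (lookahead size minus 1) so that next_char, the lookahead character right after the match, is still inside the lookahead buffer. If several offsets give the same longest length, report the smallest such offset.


Try each offset into the search buffer:
  offset=1 (pos 4, char 'e'): match length 3
  offset=2 (pos 3, char 'e'): match length 3
  offset=3 (pos 2, char 'e'): match length 3
  offset=4 (pos 1, char 'a'): match length 0
  offset=5 (pos 0, char 'e'): match length 1
Longest match has length 3, found at offsets 1, 2, 3; take the smallest, offset 1.
next_char = character at position 5 + 3 = 8 -> 'a'

Best match: offset=1, length=3 (matching 'eee' starting at position 4)
LZ77 triple: (1, 3, 'a')


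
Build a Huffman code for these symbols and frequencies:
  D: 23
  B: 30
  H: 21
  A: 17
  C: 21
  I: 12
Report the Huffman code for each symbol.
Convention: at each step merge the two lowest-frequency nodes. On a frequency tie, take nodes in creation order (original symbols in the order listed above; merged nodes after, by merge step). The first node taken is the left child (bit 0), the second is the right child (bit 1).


Huffman tree construction:
Step 1: Merge I(12) + A(17) = 29
Step 2: Merge H(21) + C(21) = 42
Step 3: Merge D(23) + (I+A)(29) = 52
Step 4: Merge B(30) + (H+C)(42) = 72
Step 5: Merge (D+(I+A))(52) + (B+(H+C))(72) = 124
Read each symbol's code off the tree from the root (left child = 0, right child = 1).

Codes:
  D: 00 (length 2)
  B: 10 (length 2)
  H: 110 (length 3)
  A: 011 (length 3)
  C: 111 (length 3)
  I: 010 (length 3)
Average code length: 319/124 = 2.5726 bits/symbol


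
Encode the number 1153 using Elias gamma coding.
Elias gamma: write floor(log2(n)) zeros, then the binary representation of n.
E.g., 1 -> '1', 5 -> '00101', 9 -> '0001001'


num_bits = floor(log2(1153)) + 1 = 11
leading_zeros = num_bits - 1 = 10
binary(1153) = 10010000001

Elias gamma(1153) = '0000000000' + '10010000001' = 000000000010010000001 (21 bits)


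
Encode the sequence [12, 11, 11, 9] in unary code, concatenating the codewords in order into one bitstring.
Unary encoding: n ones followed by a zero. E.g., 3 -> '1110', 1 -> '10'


Encode each number as n ones followed by a terminating 0:
  12 -> 1111111111110 (13 bits)
  11 -> 111111111110 (12 bits)
  11 -> 111111111110 (12 bits)
  9 -> 1111111110 (10 bits)
Total length = 13 + 12 + 12 + 10 = 47 bits.

Unary([12, 11, 11, 9]) = 11111111111101111111111101111111111101111111110 (47 bits)


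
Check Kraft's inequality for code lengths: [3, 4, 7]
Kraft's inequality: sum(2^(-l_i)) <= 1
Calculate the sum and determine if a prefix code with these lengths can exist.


Sum = 2^(-3) + 2^(-4) + 2^(-7)
    = 0.125 + 0.0625 + 0.0078125
    = 25/128 = 0.1953125
Since 0.1953125 <= 1, Kraft's inequality IS satisfied.
A prefix code with these lengths CAN exist.

Kraft sum = 0.1953125. Satisfied.


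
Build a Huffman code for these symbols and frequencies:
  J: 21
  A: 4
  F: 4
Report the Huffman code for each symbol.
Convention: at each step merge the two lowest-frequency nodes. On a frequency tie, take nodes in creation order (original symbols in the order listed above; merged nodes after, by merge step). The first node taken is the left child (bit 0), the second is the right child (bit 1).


Huffman tree construction:
Step 1: Merge A(4) + F(4) = 8
Step 2: Merge (A+F)(8) + J(21) = 29
Read each symbol's code off the tree from the root (left child = 0, right child = 1).

Codes:
  J: 1 (length 1)
  A: 00 (length 2)
  F: 01 (length 2)
Average code length: 37/29 = 1.2759 bits/symbol


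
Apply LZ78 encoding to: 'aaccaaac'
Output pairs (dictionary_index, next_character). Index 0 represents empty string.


LZ78 encoding steps:
Dictionary: {0: ''}
Step 1: w='' (idx 0), next='a' -> output (0, 'a'), add 'a' as idx 1
Step 2: w='a' (idx 1), next='c' -> output (1, 'c'), add 'ac' as idx 2
Step 3: w='' (idx 0), next='c' -> output (0, 'c'), add 'c' as idx 3
Step 4: w='a' (idx 1), next='a' -> output (1, 'a'), add 'aa' as idx 4
Step 5: w='ac' (idx 2), end of input -> output (2, '')


Encoded: [(0, 'a'), (1, 'c'), (0, 'c'), (1, 'a'), (2, '')]


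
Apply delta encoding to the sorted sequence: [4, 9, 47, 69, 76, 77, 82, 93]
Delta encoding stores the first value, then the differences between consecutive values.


First value: 4
Deltas:
  9 - 4 = 5
  47 - 9 = 38
  69 - 47 = 22
  76 - 69 = 7
  77 - 76 = 1
  82 - 77 = 5
  93 - 82 = 11


Delta encoded: [4, 5, 38, 22, 7, 1, 5, 11]


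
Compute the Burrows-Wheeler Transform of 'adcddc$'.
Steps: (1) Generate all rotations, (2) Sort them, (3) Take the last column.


Rotations (sorted):
  0: $adcddc -> last char: c
  1: adcddc$ -> last char: $
  2: c$adcdd -> last char: d
  3: cddc$ad -> last char: d
  4: dc$adcd -> last char: d
  5: dcddc$a -> last char: a
  6: ddc$adc -> last char: c


BWT = c$dddac


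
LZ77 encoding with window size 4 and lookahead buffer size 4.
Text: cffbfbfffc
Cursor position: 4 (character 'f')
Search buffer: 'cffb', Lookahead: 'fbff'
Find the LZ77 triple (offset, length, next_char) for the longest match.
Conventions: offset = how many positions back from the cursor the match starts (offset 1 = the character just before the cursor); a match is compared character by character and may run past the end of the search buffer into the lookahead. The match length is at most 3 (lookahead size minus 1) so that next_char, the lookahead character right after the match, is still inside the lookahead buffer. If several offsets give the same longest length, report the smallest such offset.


Try each offset into the search buffer:
  offset=1 (pos 3, char 'b'): match length 0
  offset=2 (pos 2, char 'f'): match length 3
  offset=3 (pos 1, char 'f'): match length 1
  offset=4 (pos 0, char 'c'): match length 0
Longest match has length 3 at offset 2.
next_char = character at position 4 + 3 = 7 -> 'f'

Best match: offset=2, length=3 (matching 'fbf' starting at position 2)
LZ77 triple: (2, 3, 'f')


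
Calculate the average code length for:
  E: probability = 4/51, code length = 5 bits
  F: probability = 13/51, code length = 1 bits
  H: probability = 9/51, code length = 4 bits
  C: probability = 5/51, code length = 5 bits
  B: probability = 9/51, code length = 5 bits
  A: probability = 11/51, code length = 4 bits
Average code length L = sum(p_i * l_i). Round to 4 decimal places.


Weighted contributions p_i * l_i:
  E: (4/51) * 5 = 20/51
  F: (13/51) * 1 = 13/51
  H: (9/51) * 4 = 36/51
  C: (5/51) * 5 = 25/51
  B: (9/51) * 5 = 45/51
  A: (11/51) * 4 = 44/51
Sum = (20 + 13 + 36 + 25 + 45 + 44)/51 = 183/51

L = 183/51 = 3.5882 bits/symbol


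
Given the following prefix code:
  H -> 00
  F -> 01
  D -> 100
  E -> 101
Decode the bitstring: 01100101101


Decoding step by step:
Bits 01 -> F
Bits 100 -> D
Bits 101 -> E
Bits 101 -> E


Decoded message: FDEE


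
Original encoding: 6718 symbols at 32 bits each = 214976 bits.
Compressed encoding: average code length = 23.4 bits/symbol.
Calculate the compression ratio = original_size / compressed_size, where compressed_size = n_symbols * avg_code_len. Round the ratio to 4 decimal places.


original_size = n_symbols * orig_bits = 6718 * 32 = 214976 bits
compressed_size = n_symbols * avg_code_len = 6718 * 23.4 = 157201.2 bits
ratio = original_size / compressed_size = 214976 / 157201.2 = 1.3675

Compression ratio = 1.3675


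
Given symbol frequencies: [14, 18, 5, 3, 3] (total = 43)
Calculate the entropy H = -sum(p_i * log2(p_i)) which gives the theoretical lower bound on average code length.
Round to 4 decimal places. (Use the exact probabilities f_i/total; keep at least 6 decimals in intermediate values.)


Per-symbol terms -p_i * log2(p_i) with p_i = f_i/43:
  p = 14/43 = 0.325581: log2(p) = -1.618910, -p*log2(p) = 0.527087
  p = 18/43 = 0.418605: log2(p) = -1.256340, -p*log2(p) = 0.525910
  p = 5/43 = 0.116279: log2(p) = -3.104337, -p*log2(p) = 0.360969
  p = 3/43 = 0.069767: log2(p) = -3.841302, -p*log2(p) = 0.267998
  p = 3/43 = 0.069767: log2(p) = -3.841302, -p*log2(p) = 0.267998
H = 0.527087 + 0.525910 + 0.360969 + 0.267998 + 0.267998 = 1.949962

H = 1.95 bits/symbol


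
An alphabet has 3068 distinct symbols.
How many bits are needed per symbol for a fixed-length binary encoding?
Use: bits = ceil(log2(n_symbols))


log2(3068) = 11.5831
Bracket: 2^11 = 2048 < 3068 <= 2^12 = 4096
So ceil(log2(3068)) = 12

bits = ceil(log2(3068)) = ceil(11.5831) = 12 bits


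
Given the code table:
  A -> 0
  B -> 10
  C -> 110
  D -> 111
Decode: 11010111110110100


Decoding:
110 -> C
10 -> B
111 -> D
110 -> C
110 -> C
10 -> B
0 -> A


Result: CBDCCBA


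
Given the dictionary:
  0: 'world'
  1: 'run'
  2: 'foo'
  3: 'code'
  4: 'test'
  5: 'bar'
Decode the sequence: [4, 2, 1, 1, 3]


Look up each index in the dictionary:
  4 -> 'test'
  2 -> 'foo'
  1 -> 'run'
  1 -> 'run'
  3 -> 'code'

Decoded: "test foo run run code"


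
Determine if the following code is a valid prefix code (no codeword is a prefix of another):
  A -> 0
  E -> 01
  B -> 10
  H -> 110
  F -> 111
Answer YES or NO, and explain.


Checking each pair (does one codeword prefix another?):
  A='0' vs E='01': prefix -- VIOLATION

NO -- this is NOT a valid prefix code. A (0) is a prefix of E (01).


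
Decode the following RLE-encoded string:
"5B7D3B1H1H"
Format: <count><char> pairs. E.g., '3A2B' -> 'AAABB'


Expanding each <count><char> pair:
  5B -> 'BBBBB'
  7D -> 'DDDDDDD'
  3B -> 'BBB'
  1H -> 'H'
  1H -> 'H'

Decoded = BBBBBDDDDDDDBBBHH


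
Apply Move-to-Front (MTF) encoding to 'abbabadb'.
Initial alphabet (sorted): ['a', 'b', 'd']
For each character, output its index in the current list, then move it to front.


MTF encoding:
'a': index 0 in ['a', 'b', 'd'] -> ['a', 'b', 'd']
'b': index 1 in ['a', 'b', 'd'] -> ['b', 'a', 'd']
'b': index 0 in ['b', 'a', 'd'] -> ['b', 'a', 'd']
'a': index 1 in ['b', 'a', 'd'] -> ['a', 'b', 'd']
'b': index 1 in ['a', 'b', 'd'] -> ['b', 'a', 'd']
'a': index 1 in ['b', 'a', 'd'] -> ['a', 'b', 'd']
'd': index 2 in ['a', 'b', 'd'] -> ['d', 'a', 'b']
'b': index 2 in ['d', 'a', 'b'] -> ['b', 'd', 'a']


Output: [0, 1, 0, 1, 1, 1, 2, 2]


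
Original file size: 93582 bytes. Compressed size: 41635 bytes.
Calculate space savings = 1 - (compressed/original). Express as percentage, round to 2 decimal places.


ratio = compressed/original = 41635/93582 = 0.444904
savings = 1 - ratio = 1 - 0.444904 = 0.555096
as a percentage: 0.555096 * 100 = 55.51%

Space savings = 1 - 41635/93582 = 55.51%


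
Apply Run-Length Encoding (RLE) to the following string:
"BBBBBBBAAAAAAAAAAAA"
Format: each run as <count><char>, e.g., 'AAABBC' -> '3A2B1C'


Scanning runs left to right:
  i=0: run of 'B' x 7 -> '7B'
  i=7: run of 'A' x 12 -> '12A'

RLE = 7B12A


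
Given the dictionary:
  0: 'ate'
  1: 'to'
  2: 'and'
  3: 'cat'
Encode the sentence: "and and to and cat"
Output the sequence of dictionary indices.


Look up each word in the dictionary:
  'and' -> 2
  'and' -> 2
  'to' -> 1
  'and' -> 2
  'cat' -> 3

Encoded: [2, 2, 1, 2, 3]


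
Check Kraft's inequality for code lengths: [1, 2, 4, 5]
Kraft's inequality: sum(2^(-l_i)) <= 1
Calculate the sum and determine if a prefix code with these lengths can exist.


Sum = 2^(-1) + 2^(-2) + 2^(-4) + 2^(-5)
    = 0.5 + 0.25 + 0.0625 + 0.03125
    = 27/32 = 0.84375
Since 0.84375 <= 1, Kraft's inequality IS satisfied.
A prefix code with these lengths CAN exist.

Kraft sum = 0.84375. Satisfied.


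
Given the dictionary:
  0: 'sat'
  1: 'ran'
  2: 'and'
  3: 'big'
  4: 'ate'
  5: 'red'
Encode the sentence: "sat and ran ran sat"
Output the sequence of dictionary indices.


Look up each word in the dictionary:
  'sat' -> 0
  'and' -> 2
  'ran' -> 1
  'ran' -> 1
  'sat' -> 0

Encoded: [0, 2, 1, 1, 0]


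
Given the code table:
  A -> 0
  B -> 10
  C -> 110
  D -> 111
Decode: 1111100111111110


Decoding:
111 -> D
110 -> C
0 -> A
111 -> D
111 -> D
110 -> C


Result: DCADDC


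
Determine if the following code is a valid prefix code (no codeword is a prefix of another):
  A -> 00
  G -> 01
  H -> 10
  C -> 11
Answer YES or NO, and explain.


Checking each pair (does one codeword prefix another?):
  A='00' vs G='01': no prefix
  A='00' vs H='10': no prefix
  A='00' vs C='11': no prefix
  G='01' vs A='00': no prefix
  G='01' vs H='10': no prefix
  G='01' vs C='11': no prefix
  H='10' vs A='00': no prefix
  H='10' vs G='01': no prefix
  H='10' vs C='11': no prefix
  C='11' vs A='00': no prefix
  C='11' vs G='01': no prefix
  C='11' vs H='10': no prefix
No violation found over all pairs.

YES -- this is a valid prefix code. No codeword is a prefix of any other codeword.


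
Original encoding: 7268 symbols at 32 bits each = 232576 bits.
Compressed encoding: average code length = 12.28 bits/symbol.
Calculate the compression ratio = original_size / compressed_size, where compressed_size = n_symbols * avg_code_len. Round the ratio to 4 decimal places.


original_size = n_symbols * orig_bits = 7268 * 32 = 232576 bits
compressed_size = n_symbols * avg_code_len = 7268 * 12.28 = 89251.04 bits
ratio = original_size / compressed_size = 232576 / 89251.04 = 2.6059

Compression ratio = 2.6059


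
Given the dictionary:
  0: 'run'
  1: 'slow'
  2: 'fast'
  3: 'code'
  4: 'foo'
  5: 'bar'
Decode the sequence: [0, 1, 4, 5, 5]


Look up each index in the dictionary:
  0 -> 'run'
  1 -> 'slow'
  4 -> 'foo'
  5 -> 'bar'
  5 -> 'bar'

Decoded: "run slow foo bar bar"


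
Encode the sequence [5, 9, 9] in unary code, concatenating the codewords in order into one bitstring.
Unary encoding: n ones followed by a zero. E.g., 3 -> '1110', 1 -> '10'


Encode each number as n ones followed by a terminating 0:
  5 -> 111110 (6 bits)
  9 -> 1111111110 (10 bits)
  9 -> 1111111110 (10 bits)
Total length = 6 + 10 + 10 = 26 bits.

Unary([5, 9, 9]) = 11111011111111101111111110 (26 bits)


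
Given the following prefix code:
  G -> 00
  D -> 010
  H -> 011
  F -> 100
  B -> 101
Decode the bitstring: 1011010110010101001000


Decoding step by step:
Bits 101 -> B
Bits 101 -> B
Bits 011 -> H
Bits 00 -> G
Bits 101 -> B
Bits 010 -> D
Bits 010 -> D
Bits 00 -> G


Decoded message: BBHGBDDG


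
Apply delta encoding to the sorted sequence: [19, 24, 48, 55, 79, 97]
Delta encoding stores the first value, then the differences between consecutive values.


First value: 19
Deltas:
  24 - 19 = 5
  48 - 24 = 24
  55 - 48 = 7
  79 - 55 = 24
  97 - 79 = 18


Delta encoded: [19, 5, 24, 7, 24, 18]


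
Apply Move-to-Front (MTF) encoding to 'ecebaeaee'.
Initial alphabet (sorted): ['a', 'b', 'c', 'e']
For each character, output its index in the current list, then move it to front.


MTF encoding:
'e': index 3 in ['a', 'b', 'c', 'e'] -> ['e', 'a', 'b', 'c']
'c': index 3 in ['e', 'a', 'b', 'c'] -> ['c', 'e', 'a', 'b']
'e': index 1 in ['c', 'e', 'a', 'b'] -> ['e', 'c', 'a', 'b']
'b': index 3 in ['e', 'c', 'a', 'b'] -> ['b', 'e', 'c', 'a']
'a': index 3 in ['b', 'e', 'c', 'a'] -> ['a', 'b', 'e', 'c']
'e': index 2 in ['a', 'b', 'e', 'c'] -> ['e', 'a', 'b', 'c']
'a': index 1 in ['e', 'a', 'b', 'c'] -> ['a', 'e', 'b', 'c']
'e': index 1 in ['a', 'e', 'b', 'c'] -> ['e', 'a', 'b', 'c']
'e': index 0 in ['e', 'a', 'b', 'c'] -> ['e', 'a', 'b', 'c']


Output: [3, 3, 1, 3, 3, 2, 1, 1, 0]


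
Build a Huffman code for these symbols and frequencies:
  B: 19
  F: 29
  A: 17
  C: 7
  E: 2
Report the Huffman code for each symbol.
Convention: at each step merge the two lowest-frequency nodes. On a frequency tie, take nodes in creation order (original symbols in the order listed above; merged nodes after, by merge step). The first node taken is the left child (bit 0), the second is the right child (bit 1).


Huffman tree construction:
Step 1: Merge E(2) + C(7) = 9
Step 2: Merge (E+C)(9) + A(17) = 26
Step 3: Merge B(19) + ((E+C)+A)(26) = 45
Step 4: Merge F(29) + (B+((E+C)+A))(45) = 74
Read each symbol's code off the tree from the root (left child = 0, right child = 1).

Codes:
  B: 10 (length 2)
  F: 0 (length 1)
  A: 111 (length 3)
  C: 1101 (length 4)
  E: 1100 (length 4)
Average code length: 154/74 = 2.0811 bits/symbol


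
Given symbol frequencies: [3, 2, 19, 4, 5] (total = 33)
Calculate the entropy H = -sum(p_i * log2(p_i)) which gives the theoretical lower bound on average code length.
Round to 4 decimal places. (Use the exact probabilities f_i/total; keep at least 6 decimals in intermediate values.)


Per-symbol terms -p_i * log2(p_i) with p_i = f_i/33:
  p = 3/33 = 0.090909: log2(p) = -3.459432, -p*log2(p) = 0.314494
  p = 2/33 = 0.060606: log2(p) = -4.044394, -p*log2(p) = 0.245115
  p = 19/33 = 0.575758: log2(p) = -0.796467, -p*log2(p) = 0.458572
  p = 4/33 = 0.121212: log2(p) = -3.044394, -p*log2(p) = 0.369017
  p = 5/33 = 0.151515: log2(p) = -2.722466, -p*log2(p) = 0.412495
H = 0.314494 + 0.245115 + 0.458572 + 0.369017 + 0.412495 = 1.799693

H = 1.7997 bits/symbol


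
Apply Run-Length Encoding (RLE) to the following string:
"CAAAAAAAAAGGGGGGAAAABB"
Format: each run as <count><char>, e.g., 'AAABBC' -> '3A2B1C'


Scanning runs left to right:
  i=0: run of 'C' x 1 -> '1C'
  i=1: run of 'A' x 9 -> '9A'
  i=10: run of 'G' x 6 -> '6G'
  i=16: run of 'A' x 4 -> '4A'
  i=20: run of 'B' x 2 -> '2B'

RLE = 1C9A6G4A2B


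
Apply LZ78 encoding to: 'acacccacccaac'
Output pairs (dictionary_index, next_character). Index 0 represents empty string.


LZ78 encoding steps:
Dictionary: {0: ''}
Step 1: w='' (idx 0), next='a' -> output (0, 'a'), add 'a' as idx 1
Step 2: w='' (idx 0), next='c' -> output (0, 'c'), add 'c' as idx 2
Step 3: w='a' (idx 1), next='c' -> output (1, 'c'), add 'ac' as idx 3
Step 4: w='c' (idx 2), next='c' -> output (2, 'c'), add 'cc' as idx 4
Step 5: w='ac' (idx 3), next='c' -> output (3, 'c'), add 'acc' as idx 5
Step 6: w='c' (idx 2), next='a' -> output (2, 'a'), add 'ca' as idx 6
Step 7: w='ac' (idx 3), end of input -> output (3, '')


Encoded: [(0, 'a'), (0, 'c'), (1, 'c'), (2, 'c'), (3, 'c'), (2, 'a'), (3, '')]


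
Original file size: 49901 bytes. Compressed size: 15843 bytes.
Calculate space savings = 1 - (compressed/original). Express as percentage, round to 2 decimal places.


ratio = compressed/original = 15843/49901 = 0.317489
savings = 1 - ratio = 1 - 0.317489 = 0.682511
as a percentage: 0.682511 * 100 = 68.25%

Space savings = 1 - 15843/49901 = 68.25%


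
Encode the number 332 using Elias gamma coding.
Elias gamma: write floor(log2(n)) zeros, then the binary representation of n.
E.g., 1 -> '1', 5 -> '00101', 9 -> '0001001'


num_bits = floor(log2(332)) + 1 = 9
leading_zeros = num_bits - 1 = 8
binary(332) = 101001100

Elias gamma(332) = '00000000' + '101001100' = 00000000101001100 (17 bits)


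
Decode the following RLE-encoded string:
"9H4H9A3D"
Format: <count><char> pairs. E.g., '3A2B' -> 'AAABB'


Expanding each <count><char> pair:
  9H -> 'HHHHHHHHH'
  4H -> 'HHHH'
  9A -> 'AAAAAAAAA'
  3D -> 'DDD'

Decoded = HHHHHHHHHHHHHAAAAAAAAADDD


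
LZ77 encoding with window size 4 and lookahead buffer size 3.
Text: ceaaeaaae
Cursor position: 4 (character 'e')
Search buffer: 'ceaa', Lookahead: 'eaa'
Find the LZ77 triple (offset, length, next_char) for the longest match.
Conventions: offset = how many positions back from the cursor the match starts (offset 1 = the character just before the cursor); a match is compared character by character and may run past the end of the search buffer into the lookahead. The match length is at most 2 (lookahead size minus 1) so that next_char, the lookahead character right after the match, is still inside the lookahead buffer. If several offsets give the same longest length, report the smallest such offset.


Try each offset into the search buffer:
  offset=1 (pos 3, char 'a'): match length 0
  offset=2 (pos 2, char 'a'): match length 0
  offset=3 (pos 1, char 'e'): match length 2
  offset=4 (pos 0, char 'c'): match length 0
Longest match has length 2 at offset 3.
next_char = character at position 4 + 2 = 6 -> 'a'

Best match: offset=3, length=2 (matching 'ea' starting at position 1)
LZ77 triple: (3, 2, 'a')


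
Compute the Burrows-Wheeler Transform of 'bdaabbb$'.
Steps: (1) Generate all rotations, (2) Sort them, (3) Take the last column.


Rotations (sorted):
  0: $bdaabbb -> last char: b
  1: aabbb$bd -> last char: d
  2: abbb$bda -> last char: a
  3: b$bdaabb -> last char: b
  4: bb$bdaab -> last char: b
  5: bbb$bdaa -> last char: a
  6: bdaabbb$ -> last char: $
  7: daabbb$b -> last char: b


BWT = bdabba$b


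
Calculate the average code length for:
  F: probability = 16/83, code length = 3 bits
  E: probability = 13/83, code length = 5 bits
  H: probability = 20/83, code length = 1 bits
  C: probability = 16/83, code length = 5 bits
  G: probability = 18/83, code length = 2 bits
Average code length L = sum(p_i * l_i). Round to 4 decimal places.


Weighted contributions p_i * l_i:
  F: (16/83) * 3 = 48/83
  E: (13/83) * 5 = 65/83
  H: (20/83) * 1 = 20/83
  C: (16/83) * 5 = 80/83
  G: (18/83) * 2 = 36/83
Sum = (48 + 65 + 20 + 80 + 36)/83 = 249/83

L = 249/83 = 3.0000 bits/symbol


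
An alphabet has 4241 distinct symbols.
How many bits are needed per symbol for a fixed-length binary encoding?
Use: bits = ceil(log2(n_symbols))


log2(4241) = 12.0502
Bracket: 2^12 = 4096 < 4241 <= 2^13 = 8192
So ceil(log2(4241)) = 13

bits = ceil(log2(4241)) = ceil(12.0502) = 13 bits


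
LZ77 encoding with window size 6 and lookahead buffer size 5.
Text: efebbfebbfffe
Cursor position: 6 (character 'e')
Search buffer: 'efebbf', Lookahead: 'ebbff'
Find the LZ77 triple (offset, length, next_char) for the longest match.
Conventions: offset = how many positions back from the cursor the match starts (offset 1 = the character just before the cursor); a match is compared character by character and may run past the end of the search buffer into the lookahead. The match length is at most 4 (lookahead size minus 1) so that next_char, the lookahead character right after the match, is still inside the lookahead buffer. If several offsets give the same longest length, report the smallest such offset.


Try each offset into the search buffer:
  offset=1 (pos 5, char 'f'): match length 0
  offset=2 (pos 4, char 'b'): match length 0
  offset=3 (pos 3, char 'b'): match length 0
  offset=4 (pos 2, char 'e'): match length 4
  offset=5 (pos 1, char 'f'): match length 0
  offset=6 (pos 0, char 'e'): match length 1
Longest match has length 4 at offset 4.
next_char = character at position 6 + 4 = 10 -> 'f'

Best match: offset=4, length=4 (matching 'ebbf' starting at position 2)
LZ77 triple: (4, 4, 'f')


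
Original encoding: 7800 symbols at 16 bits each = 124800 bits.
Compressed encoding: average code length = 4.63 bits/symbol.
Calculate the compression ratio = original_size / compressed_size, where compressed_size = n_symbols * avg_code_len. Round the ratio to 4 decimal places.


original_size = n_symbols * orig_bits = 7800 * 16 = 124800 bits
compressed_size = n_symbols * avg_code_len = 7800 * 4.63 = 36114.0 bits
ratio = original_size / compressed_size = 124800 / 36114.0 = 3.4557

Compression ratio = 3.4557


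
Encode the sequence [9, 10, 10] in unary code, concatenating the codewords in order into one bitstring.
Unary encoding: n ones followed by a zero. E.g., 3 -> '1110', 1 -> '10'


Encode each number as n ones followed by a terminating 0:
  9 -> 1111111110 (10 bits)
  10 -> 11111111110 (11 bits)
  10 -> 11111111110 (11 bits)
Total length = 10 + 11 + 11 = 32 bits.

Unary([9, 10, 10]) = 11111111101111111111011111111110 (32 bits)


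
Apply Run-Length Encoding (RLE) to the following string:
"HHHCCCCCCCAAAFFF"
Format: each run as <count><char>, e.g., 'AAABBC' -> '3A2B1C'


Scanning runs left to right:
  i=0: run of 'H' x 3 -> '3H'
  i=3: run of 'C' x 7 -> '7C'
  i=10: run of 'A' x 3 -> '3A'
  i=13: run of 'F' x 3 -> '3F'

RLE = 3H7C3A3F


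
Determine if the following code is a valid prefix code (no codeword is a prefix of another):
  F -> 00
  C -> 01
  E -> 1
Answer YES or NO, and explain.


Checking each pair (does one codeword prefix another?):
  F='00' vs C='01': no prefix
  F='00' vs E='1': no prefix
  C='01' vs F='00': no prefix
  C='01' vs E='1': no prefix
  E='1' vs F='00': no prefix
  E='1' vs C='01': no prefix
No violation found over all pairs.

YES -- this is a valid prefix code. No codeword is a prefix of any other codeword.


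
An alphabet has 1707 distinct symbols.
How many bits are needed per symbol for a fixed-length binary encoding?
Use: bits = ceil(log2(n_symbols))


log2(1707) = 10.7372
Bracket: 2^10 = 1024 < 1707 <= 2^11 = 2048
So ceil(log2(1707)) = 11

bits = ceil(log2(1707)) = ceil(10.7372) = 11 bits


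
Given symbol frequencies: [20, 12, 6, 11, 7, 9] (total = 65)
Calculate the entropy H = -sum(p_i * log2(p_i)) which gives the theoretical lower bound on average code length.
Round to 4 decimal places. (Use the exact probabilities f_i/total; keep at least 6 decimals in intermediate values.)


Per-symbol terms -p_i * log2(p_i) with p_i = f_i/65:
  p = 20/65 = 0.307692: log2(p) = -1.700440, -p*log2(p) = 0.523212
  p = 12/65 = 0.184615: log2(p) = -2.437405, -p*log2(p) = 0.449983
  p = 6/65 = 0.092308: log2(p) = -3.437405, -p*log2(p) = 0.317299
  p = 11/65 = 0.169231: log2(p) = -2.562936, -p*log2(p) = 0.433728
  p = 7/65 = 0.107692: log2(p) = -3.215013, -p*log2(p) = 0.346232
  p = 9/65 = 0.138462: log2(p) = -2.852443, -p*log2(p) = 0.394954
H = 0.523212 + 0.449983 + 0.317299 + 0.433728 + 0.346232 + 0.394954 = 2.465408

H = 2.4654 bits/symbol


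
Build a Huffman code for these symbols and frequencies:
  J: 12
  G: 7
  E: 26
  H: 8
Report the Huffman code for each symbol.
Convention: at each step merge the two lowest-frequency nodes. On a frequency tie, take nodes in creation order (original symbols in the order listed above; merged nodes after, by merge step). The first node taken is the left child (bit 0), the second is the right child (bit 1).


Huffman tree construction:
Step 1: Merge G(7) + H(8) = 15
Step 2: Merge J(12) + (G+H)(15) = 27
Step 3: Merge E(26) + (J+(G+H))(27) = 53
Read each symbol's code off the tree from the root (left child = 0, right child = 1).

Codes:
  J: 10 (length 2)
  G: 110 (length 3)
  E: 0 (length 1)
  H: 111 (length 3)
Average code length: 95/53 = 1.7925 bits/symbol


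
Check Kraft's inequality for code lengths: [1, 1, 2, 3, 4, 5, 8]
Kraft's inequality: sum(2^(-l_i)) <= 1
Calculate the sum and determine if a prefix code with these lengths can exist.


Sum = 2^(-1) + 2^(-1) + 2^(-2) + 2^(-3) + 2^(-4) + 2^(-5) + 2^(-8)
    = 0.5 + 0.5 + 0.25 + 0.125 + 0.0625 + 0.03125 + 0.00390625
    = 377/256 = 1.47265625
Since 1.47265625 > 1, Kraft's inequality is NOT satisfied.
A prefix code with these lengths CANNOT exist.

Kraft sum = 1.47265625. Not satisfied.


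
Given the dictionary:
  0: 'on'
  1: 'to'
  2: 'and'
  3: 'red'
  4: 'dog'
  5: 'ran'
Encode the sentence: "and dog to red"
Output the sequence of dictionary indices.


Look up each word in the dictionary:
  'and' -> 2
  'dog' -> 4
  'to' -> 1
  'red' -> 3

Encoded: [2, 4, 1, 3]


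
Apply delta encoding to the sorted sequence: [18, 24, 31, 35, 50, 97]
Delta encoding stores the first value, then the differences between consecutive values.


First value: 18
Deltas:
  24 - 18 = 6
  31 - 24 = 7
  35 - 31 = 4
  50 - 35 = 15
  97 - 50 = 47


Delta encoded: [18, 6, 7, 4, 15, 47]


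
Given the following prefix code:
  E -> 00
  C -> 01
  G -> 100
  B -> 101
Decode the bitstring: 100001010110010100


Decoding step by step:
Bits 100 -> G
Bits 00 -> E
Bits 101 -> B
Bits 01 -> C
Bits 100 -> G
Bits 101 -> B
Bits 00 -> E


Decoded message: GEBCGBE


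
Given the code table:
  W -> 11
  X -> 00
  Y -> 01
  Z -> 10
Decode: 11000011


Decoding:
11 -> W
00 -> X
00 -> X
11 -> W


Result: WXXW


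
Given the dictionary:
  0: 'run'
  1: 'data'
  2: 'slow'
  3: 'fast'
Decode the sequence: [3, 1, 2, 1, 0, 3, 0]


Look up each index in the dictionary:
  3 -> 'fast'
  1 -> 'data'
  2 -> 'slow'
  1 -> 'data'
  0 -> 'run'
  3 -> 'fast'
  0 -> 'run'

Decoded: "fast data slow data run fast run"


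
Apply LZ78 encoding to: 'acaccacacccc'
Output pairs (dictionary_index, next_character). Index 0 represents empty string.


LZ78 encoding steps:
Dictionary: {0: ''}
Step 1: w='' (idx 0), next='a' -> output (0, 'a'), add 'a' as idx 1
Step 2: w='' (idx 0), next='c' -> output (0, 'c'), add 'c' as idx 2
Step 3: w='a' (idx 1), next='c' -> output (1, 'c'), add 'ac' as idx 3
Step 4: w='c' (idx 2), next='a' -> output (2, 'a'), add 'ca' as idx 4
Step 5: w='ca' (idx 4), next='c' -> output (4, 'c'), add 'cac' as idx 5
Step 6: w='c' (idx 2), next='c' -> output (2, 'c'), add 'cc' as idx 6
Step 7: w='c' (idx 2), end of input -> output (2, '')


Encoded: [(0, 'a'), (0, 'c'), (1, 'c'), (2, 'a'), (4, 'c'), (2, 'c'), (2, '')]


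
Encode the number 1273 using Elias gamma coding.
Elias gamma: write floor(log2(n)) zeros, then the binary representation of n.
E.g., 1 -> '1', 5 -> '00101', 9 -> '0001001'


num_bits = floor(log2(1273)) + 1 = 11
leading_zeros = num_bits - 1 = 10
binary(1273) = 10011111001

Elias gamma(1273) = '0000000000' + '10011111001' = 000000000010011111001 (21 bits)


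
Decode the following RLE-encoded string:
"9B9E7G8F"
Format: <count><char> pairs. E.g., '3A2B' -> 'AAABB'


Expanding each <count><char> pair:
  9B -> 'BBBBBBBBB'
  9E -> 'EEEEEEEEE'
  7G -> 'GGGGGGG'
  8F -> 'FFFFFFFF'

Decoded = BBBBBBBBBEEEEEEEEEGGGGGGGFFFFFFFF


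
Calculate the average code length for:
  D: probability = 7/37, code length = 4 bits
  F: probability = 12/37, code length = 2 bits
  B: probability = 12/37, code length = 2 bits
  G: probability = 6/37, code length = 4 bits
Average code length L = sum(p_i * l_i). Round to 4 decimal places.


Weighted contributions p_i * l_i:
  D: (7/37) * 4 = 28/37
  F: (12/37) * 2 = 24/37
  B: (12/37) * 2 = 24/37
  G: (6/37) * 4 = 24/37
Sum = (28 + 24 + 24 + 24)/37 = 100/37

L = 100/37 = 2.7027 bits/symbol


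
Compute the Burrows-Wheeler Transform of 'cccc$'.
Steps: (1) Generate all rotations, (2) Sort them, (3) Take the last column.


Rotations (sorted):
  0: $cccc -> last char: c
  1: c$ccc -> last char: c
  2: cc$cc -> last char: c
  3: ccc$c -> last char: c
  4: cccc$ -> last char: $


BWT = cccc$


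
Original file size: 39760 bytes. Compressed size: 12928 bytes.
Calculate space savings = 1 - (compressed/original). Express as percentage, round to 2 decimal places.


ratio = compressed/original = 12928/39760 = 0.325151
savings = 1 - ratio = 1 - 0.325151 = 0.674849
as a percentage: 0.674849 * 100 = 67.48%

Space savings = 1 - 12928/39760 = 67.48%


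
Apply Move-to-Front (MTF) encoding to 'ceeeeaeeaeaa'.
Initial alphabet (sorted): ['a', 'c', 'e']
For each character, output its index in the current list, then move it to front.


MTF encoding:
'c': index 1 in ['a', 'c', 'e'] -> ['c', 'a', 'e']
'e': index 2 in ['c', 'a', 'e'] -> ['e', 'c', 'a']
'e': index 0 in ['e', 'c', 'a'] -> ['e', 'c', 'a']
'e': index 0 in ['e', 'c', 'a'] -> ['e', 'c', 'a']
'e': index 0 in ['e', 'c', 'a'] -> ['e', 'c', 'a']
'a': index 2 in ['e', 'c', 'a'] -> ['a', 'e', 'c']
'e': index 1 in ['a', 'e', 'c'] -> ['e', 'a', 'c']
'e': index 0 in ['e', 'a', 'c'] -> ['e', 'a', 'c']
'a': index 1 in ['e', 'a', 'c'] -> ['a', 'e', 'c']
'e': index 1 in ['a', 'e', 'c'] -> ['e', 'a', 'c']
'a': index 1 in ['e', 'a', 'c'] -> ['a', 'e', 'c']
'a': index 0 in ['a', 'e', 'c'] -> ['a', 'e', 'c']


Output: [1, 2, 0, 0, 0, 2, 1, 0, 1, 1, 1, 0]


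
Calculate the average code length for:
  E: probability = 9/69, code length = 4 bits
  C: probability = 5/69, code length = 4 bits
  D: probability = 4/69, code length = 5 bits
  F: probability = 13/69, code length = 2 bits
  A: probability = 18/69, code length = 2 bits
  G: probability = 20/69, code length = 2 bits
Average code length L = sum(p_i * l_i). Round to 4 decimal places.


Weighted contributions p_i * l_i:
  E: (9/69) * 4 = 36/69
  C: (5/69) * 4 = 20/69
  D: (4/69) * 5 = 20/69
  F: (13/69) * 2 = 26/69
  A: (18/69) * 2 = 36/69
  G: (20/69) * 2 = 40/69
Sum = (36 + 20 + 20 + 26 + 36 + 40)/69 = 178/69

L = 178/69 = 2.5797 bits/symbol


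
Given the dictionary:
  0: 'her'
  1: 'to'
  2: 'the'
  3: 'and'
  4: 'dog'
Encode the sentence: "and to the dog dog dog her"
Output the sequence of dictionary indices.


Look up each word in the dictionary:
  'and' -> 3
  'to' -> 1
  'the' -> 2
  'dog' -> 4
  'dog' -> 4
  'dog' -> 4
  'her' -> 0

Encoded: [3, 1, 2, 4, 4, 4, 0]
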